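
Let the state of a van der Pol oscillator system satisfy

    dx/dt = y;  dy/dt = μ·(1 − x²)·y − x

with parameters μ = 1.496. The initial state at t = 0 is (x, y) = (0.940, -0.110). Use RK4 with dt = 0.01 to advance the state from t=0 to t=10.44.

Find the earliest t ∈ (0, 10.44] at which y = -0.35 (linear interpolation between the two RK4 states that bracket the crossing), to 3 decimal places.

t=0.000: state=(0.940, -0.110)
step 1 (dt=0.01): k1=(-0.110, -0.959), k2=(-0.115, -0.960), k3=(-0.115, -0.960), k4=(-0.120, -0.960); state += dt/6·(k1+2k2+2k3+k4)
t=0.010: state=(0.939, -0.120)
t=0.020: state=(0.938, -0.129)
t=0.030: state=(0.936, -0.139)
t=0.240: state=(0.886, -0.344)
next step: t=0.250: state=(0.882, -0.354) — y has crossed -0.35
linear interpolation between t=0.240 (-0.34372) and t=0.250 (-0.35370) → t≈0.246

t = 0.246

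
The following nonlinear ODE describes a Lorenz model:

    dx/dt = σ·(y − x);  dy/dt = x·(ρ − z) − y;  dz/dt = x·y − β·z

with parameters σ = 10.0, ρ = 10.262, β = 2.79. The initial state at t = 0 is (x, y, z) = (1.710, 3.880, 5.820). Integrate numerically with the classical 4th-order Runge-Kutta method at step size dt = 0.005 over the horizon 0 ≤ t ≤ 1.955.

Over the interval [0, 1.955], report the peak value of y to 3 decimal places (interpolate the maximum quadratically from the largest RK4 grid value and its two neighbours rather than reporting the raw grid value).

max y = 7.492

t=0.000: state=(1.710, 3.880, 5.820)
step 1 (dt=0.005): k1=(21.700, 3.716, -9.603), k2=(21.250, 3.990, -9.309), k3=(21.268, 3.983, -9.314), k4=(20.836, 4.253, -9.024); state += dt/6·(k1+2k2+2k3+k4)
t=0.005: state=(1.816, 3.900, 5.773)
t=0.010: state=(1.918, 3.922, 5.730)
t=0.015: state=(2.017, 3.948, 5.689)
continuing one RK4 step at a time; state shown every 20 steps (Δt=0.1):
t=0.100: state=(3.341, 4.693, 5.385)
t=0.200: state=(4.673, 6.023, 5.978)
t=0.300: state=(5.997, 7.221, 7.676)
t=0.400: state=(6.904, 7.381, 10.042)
t=0.500: state=(6.816, 6.175, 11.747)
t=0.600: state=(5.809, 4.581, 11.840)
t=0.700: state=(4.629, 3.595, 10.772)
t=0.800: state=(3.844, 3.321, 9.391)
t=0.900: state=(3.570, 3.529, 8.189)
t=1.000: state=(3.725, 4.061, 7.392)
t=1.100: state=(4.209, 4.822, 7.129)
t=1.200: state=(4.908, 5.662, 7.494)
t=1.300: state=(5.635, 6.285, 8.456)
t=1.400: state=(6.103, 6.345, 9.687)
t=1.500: state=(6.074, 5.780, 10.588)
t=1.600: state=(5.588, 4.968, 10.745)
t=1.700: state=(4.953, 4.357, 10.249)
t=1.800: state=(4.469, 4.118, 9.470)
t=1.900: state=(4.267, 4.212, 8.733)
t=1.955: state=(4.279, 4.373, 8.424)
largest grid value and its neighbours: y(0.355)=7.48857, y(0.360)=7.49198, y(0.365)=7.49160
parabola through these three points peaks at t≈0.362 with y≈7.49229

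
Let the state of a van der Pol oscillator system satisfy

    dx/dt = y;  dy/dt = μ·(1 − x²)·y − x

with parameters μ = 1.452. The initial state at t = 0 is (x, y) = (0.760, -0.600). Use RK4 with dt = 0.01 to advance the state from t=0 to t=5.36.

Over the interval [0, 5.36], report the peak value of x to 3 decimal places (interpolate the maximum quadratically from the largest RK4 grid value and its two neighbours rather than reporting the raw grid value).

max x = 2.014

t=0.000: state=(0.760, -0.600)
step 1 (dt=0.01): k1=(-0.600, -1.128), k2=(-0.606, -1.132), k3=(-0.606, -1.132), k4=(-0.611, -1.137); state += dt/6·(k1+2k2+2k3+k4)
t=0.010: state=(0.754, -0.611)
t=0.020: state=(0.748, -0.623)
t=0.030: state=(0.741, -0.634)
continuing one RK4 step at a time; state shown every 20 steps (Δt=0.2):
t=0.200: state=(0.616, -0.848)
t=0.400: state=(0.416, -1.164)
t=0.600: state=(0.143, -1.584)
t=0.800: state=(-0.225, -2.105)
t=1.000: state=(-0.694, -2.540)
t=1.200: state=(-1.202, -2.409)
t=1.400: state=(-1.606, -1.547)
t=1.600: state=(-1.817, -0.609)
t=1.800: state=(-1.875, -0.035)
t=2.000: state=(-1.850, 0.250)
t=2.200: state=(-1.785, 0.394)
t=2.400: state=(-1.697, 0.482)
t=2.600: state=(-1.593, 0.554)
t=2.800: state=(-1.475, 0.629)
t=3.000: state=(-1.340, 0.719)
t=3.200: state=(-1.185, 0.838)
t=3.400: state=(-1.002, 1.004)
t=3.600: state=(-0.778, 1.249)
t=3.800: state=(-0.494, 1.621)
t=4.000: state=(-0.118, 2.172)
t=4.200: state=(0.384, 2.849)
t=4.400: state=(0.998, 3.149)
t=4.600: state=(1.566, 2.337)
t=4.800: state=(1.898, 1.017)
t=5.000: state=(2.008, 0.177)
t=5.200: state=(2.000, -0.194)
t=5.360: state=(1.957, -0.329)
largest grid value and its neighbours: x(5.060)=2.01351, x(5.070)=2.01370, x(5.080)=2.01368
parabola through these three points peaks at t≈5.074 with x≈2.01372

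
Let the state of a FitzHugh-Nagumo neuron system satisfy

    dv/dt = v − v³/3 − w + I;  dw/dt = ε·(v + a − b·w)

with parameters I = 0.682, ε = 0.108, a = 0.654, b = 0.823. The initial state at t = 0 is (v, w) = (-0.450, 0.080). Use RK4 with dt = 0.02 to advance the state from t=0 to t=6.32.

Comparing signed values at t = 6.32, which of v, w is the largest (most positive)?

largest component: v

t=0.000: state=(-0.450, 0.080)
step 1 (dt=0.02): k1=(0.182, 0.015), k2=(0.184, 0.015), k3=(0.184, 0.015), k4=(0.185, 0.015); state += dt/6·(k1+2k2+2k3+k4)
t=0.020: state=(-0.446, 0.080)
t=0.040: state=(-0.443, 0.081)
t=0.060: state=(-0.439, 0.081)
continuing one RK4 step at a time; state shown every 25 steps (Δt=0.5):
t=0.500: state=(-0.340, 0.090)
t=1.000: state=(-0.176, 0.107)
t=1.500: state=(0.076, 0.134)
t=2.000: state=(0.464, 0.176)
t=2.500: state=(0.992, 0.241)
t=3.000: state=(1.478, 0.331)
t=3.500: state=(1.723, 0.437)
t=4.000: state=(1.785, 0.546)
t=4.500: state=(1.774, 0.651)
t=5.000: state=(1.739, 0.750)
t=5.500: state=(1.696, 0.842)
t=6.000: state=(1.650, 0.929)
t=6.320: state=(1.619, 0.981)
compare at T: v=1.619, w=0.981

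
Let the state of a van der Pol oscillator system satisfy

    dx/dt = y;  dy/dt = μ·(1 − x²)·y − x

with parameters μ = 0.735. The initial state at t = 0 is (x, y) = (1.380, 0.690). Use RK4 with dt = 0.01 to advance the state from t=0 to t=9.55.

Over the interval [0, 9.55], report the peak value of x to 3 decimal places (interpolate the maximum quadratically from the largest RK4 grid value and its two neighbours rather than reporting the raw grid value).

t=0.000: state=(1.380, 0.690)
step 1 (dt=0.01): k1=(0.690, -1.839), k2=(0.681, -1.841), k3=(0.681, -1.841), k4=(0.672, -1.843); state += dt/6·(k1+2k2+2k3+k4)
t=0.010: state=(1.387, 0.672)
t=0.020: state=(1.393, 0.653)
t=0.030: state=(1.400, 0.635)
continuing one RK4 step at a time; state shown every 50 steps (Δt=0.5):
t=0.500: state=(1.505, -0.148)
t=1.000: state=(1.283, -0.702)
t=1.500: state=(0.812, -1.196)
t=2.000: state=(0.058, -1.851)
t=2.500: state=(-0.993, -2.156)
t=3.000: state=(-1.793, -0.848)
t=3.500: state=(-1.895, 0.279)
t=4.000: state=(-1.625, 0.750)
t=4.500: state=(-1.159, 1.127)
t=5.000: state=(-0.465, 1.698)
t=5.500: state=(0.569, 2.377)
t=6.000: state=(1.646, 1.550)
t=6.500: state=(1.997, 0.006)
t=7.000: state=(1.819, -0.615)
t=7.500: state=(1.425, -0.957)
t=8.000: state=(0.845, -1.399)
t=8.500: state=(-0.022, -2.109)
t=9.000: state=(-1.186, -2.258)
t=9.500: state=(-1.934, -0.627)
t=9.550: state=(-1.962, -0.473)
largest grid value and its neighbours: x(6.490)=1.99668, x(6.500)=1.99684, x(6.510)=1.99680
parabola through these three points peaks at t≈6.503 with x≈1.99685

max x = 1.997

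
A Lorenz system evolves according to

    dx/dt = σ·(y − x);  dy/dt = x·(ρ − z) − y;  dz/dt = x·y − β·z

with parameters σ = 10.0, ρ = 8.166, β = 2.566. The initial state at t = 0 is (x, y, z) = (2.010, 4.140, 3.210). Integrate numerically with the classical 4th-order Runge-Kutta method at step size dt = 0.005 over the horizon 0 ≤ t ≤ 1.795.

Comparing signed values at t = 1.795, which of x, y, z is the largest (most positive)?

largest component: z

t=0.000: state=(2.010, 4.140, 3.210)
step 1 (dt=0.005): k1=(21.300, 5.822, 0.085), k2=(20.913, 6.070, 0.334), k3=(20.929, 6.064, 0.330), k4=(20.557, 6.306, 0.578); state += dt/6·(k1+2k2+2k3+k4)
t=0.005: state=(2.115, 4.170, 3.212)
t=0.010: state=(2.216, 4.203, 3.216)
t=0.015: state=(2.313, 4.238, 3.222)
continuing one RK4 step at a time; state shown every 20 steps (Δt=0.1):
t=0.100: state=(3.670, 5.068, 3.679)
t=0.200: state=(4.971, 6.172, 5.036)
t=0.300: state=(5.969, 6.684, 7.081)
t=0.400: state=(6.255, 6.072, 9.006)
t=0.500: state=(5.653, 4.714, 9.827)
t=0.600: state=(4.591, 3.510, 9.436)
t=0.700: state=(3.642, 2.865, 8.427)
t=0.800: state=(3.065, 2.684, 7.320)
t=0.900: state=(2.855, 2.803, 6.367)
t=1.000: state=(2.934, 3.132, 5.677)
t=1.100: state=(3.233, 3.625, 5.309)
t=1.200: state=(3.700, 4.231, 5.311)
t=1.300: state=(4.264, 4.843, 5.715)
t=1.400: state=(4.807, 5.283, 6.471)
t=1.500: state=(5.160, 5.366, 7.378)
t=1.600: state=(5.191, 5.048, 8.109)
t=1.700: state=(4.905, 4.503, 8.406)
t=1.795: state=(4.478, 4.011, 8.263)
compare at T: x=4.478, y=4.011, z=8.263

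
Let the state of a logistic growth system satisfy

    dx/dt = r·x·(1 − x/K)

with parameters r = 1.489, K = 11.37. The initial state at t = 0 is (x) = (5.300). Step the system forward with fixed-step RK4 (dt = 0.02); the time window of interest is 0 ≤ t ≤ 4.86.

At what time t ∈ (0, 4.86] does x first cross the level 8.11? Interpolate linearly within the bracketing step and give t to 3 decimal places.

t=0.000: state=(5.300)
step 1 (dt=0.02): k1=(4.213), k2=(4.217), k3=(4.217), k4=(4.221); state += dt/6·(k1+2k2+2k3+k4)
t=0.020: state=(5.384)
t=0.040: state=(5.469)
t=0.060: state=(5.553)
continuing one RK4 step at a time; state shown every 10 steps (Δt=0.2):
t=0.200: state=(6.145)
t=0.400: state=(6.970)
t=0.600: state=(7.741)
t=0.700: state=(8.099)
next step: t=0.720: state=(8.168) — x has crossed 8.11
linear interpolation between t=0.700 (8.09901) and t=0.720 (8.16795) → t≈0.703

t = 0.703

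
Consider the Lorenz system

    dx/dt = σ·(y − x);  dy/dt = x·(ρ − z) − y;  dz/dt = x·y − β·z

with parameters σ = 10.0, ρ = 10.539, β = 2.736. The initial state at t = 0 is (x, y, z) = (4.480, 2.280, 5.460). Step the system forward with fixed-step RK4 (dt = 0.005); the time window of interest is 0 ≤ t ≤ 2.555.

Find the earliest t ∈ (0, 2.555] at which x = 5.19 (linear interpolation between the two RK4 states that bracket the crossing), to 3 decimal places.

t = 0.257

t=0.000: state=(4.480, 2.280, 5.460)
step 1 (dt=0.005): k1=(-22.000, 20.474, -4.724), k2=(-20.938, 20.196, -4.591), k3=(-20.972, 20.208, -4.589), k4=(-19.941, 19.941, -4.458); state += dt/6·(k1+2k2+2k3+k4)
t=0.005: state=(4.375, 2.381, 5.437)
t=0.010: state=(4.280, 2.479, 5.415)
t=0.015: state=(4.195, 2.576, 5.395)
continuing one RK4 step at a time; state shown every 20 steps (Δt=0.1):
t=0.100: state=(3.747, 4.008, 5.243)
t=0.200: state=(4.497, 5.604, 5.720)
t=0.255: state=(5.166, 6.464, 6.416)
next step: t=0.260: state=(5.231, 6.537, 6.497) — x has crossed 5.19
linear interpolation between t=0.255 (5.16631) and t=0.260 (5.23140) → t≈0.257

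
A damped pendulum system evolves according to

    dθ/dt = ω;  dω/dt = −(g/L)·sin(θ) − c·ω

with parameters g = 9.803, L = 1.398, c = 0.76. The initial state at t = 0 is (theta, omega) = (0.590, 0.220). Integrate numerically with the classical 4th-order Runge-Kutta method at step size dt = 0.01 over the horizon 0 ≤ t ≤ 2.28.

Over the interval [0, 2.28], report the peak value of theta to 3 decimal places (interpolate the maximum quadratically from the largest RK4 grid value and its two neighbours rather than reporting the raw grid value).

max theta = 0.596

t=0.000: state=(0.590, 0.220)
step 1 (dt=0.01): k1=(0.220, -4.068), k2=(0.200, -4.059), k3=(0.200, -4.059), k4=(0.179, -4.049); state += dt/6·(k1+2k2+2k3+k4)
t=0.010: state=(0.592, 0.179)
t=0.020: state=(0.594, 0.139)
t=0.030: state=(0.595, 0.099)
continuing one RK4 step at a time; state shown every 10 steps (Δt=0.1):
t=0.100: state=(0.592, -0.174)
t=0.200: state=(0.556, -0.530)
t=0.300: state=(0.488, -0.829)
t=0.400: state=(0.393, -1.057)
t=0.500: state=(0.279, -1.202)
t=0.600: state=(0.155, -1.260)
t=0.700: state=(0.030, -1.230)
t=0.800: state=(-0.088, -1.119)
t=0.900: state=(-0.191, -0.942)
t=1.000: state=(-0.274, -0.716)
t=1.100: state=(-0.333, -0.460)
t=1.200: state=(-0.366, -0.193)
t=1.300: state=(-0.372, 0.066)
t=1.400: state=(-0.354, 0.302)
t=1.500: state=(-0.313, 0.502)
t=1.600: state=(-0.255, 0.655)
t=1.700: state=(-0.184, 0.754)
t=1.800: state=(-0.106, 0.796)
t=1.900: state=(-0.027, 0.782)
t=2.000: state=(0.049, 0.717)
t=2.100: state=(0.115, 0.608)
t=2.200: state=(0.169, 0.467)
t=2.280: state=(0.202, 0.338)
largest grid value and its neighbours: theta(0.040)=0.59557, theta(0.050)=0.59596, theta(0.060)=0.59595
parabola through these three points peaks at t≈0.055 with theta≈0.59601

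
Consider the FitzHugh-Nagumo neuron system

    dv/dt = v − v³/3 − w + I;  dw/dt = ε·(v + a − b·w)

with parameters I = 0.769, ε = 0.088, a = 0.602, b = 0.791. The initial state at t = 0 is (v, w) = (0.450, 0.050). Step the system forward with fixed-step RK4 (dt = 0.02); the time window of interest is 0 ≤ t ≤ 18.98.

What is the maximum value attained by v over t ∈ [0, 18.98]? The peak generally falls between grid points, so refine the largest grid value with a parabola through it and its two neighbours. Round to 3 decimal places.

t=0.000: state=(0.450, 0.050)
step 1 (dt=0.02): k1=(1.139, 0.089), k2=(1.147, 0.090), k3=(1.147, 0.090), k4=(1.155, 0.091); state += dt/6·(k1+2k2+2k3+k4)
t=0.020: state=(0.473, 0.052)
t=0.040: state=(0.496, 0.054)
t=0.060: state=(0.520, 0.056)
continuing one RK4 step at a time; state shown every 50 steps (Δt=1):
t=1.000: state=(1.633, 0.190)
t=2.000: state=(1.899, 0.384)
t=3.000: state=(1.853, 0.569)
t=4.000: state=(1.782, 0.736)
t=5.000: state=(1.710, 0.886)
t=6.000: state=(1.636, 1.020)
t=7.000: state=(1.561, 1.138)
t=8.000: state=(1.484, 1.242)
t=9.000: state=(1.404, 1.333)
t=10.000: state=(1.319, 1.410)
t=11.000: state=(1.228, 1.475)
t=12.000: state=(1.127, 1.527)
t=13.000: state=(1.009, 1.566)
t=14.000: state=(0.859, 1.592)
t=15.000: state=(0.640, 1.600)
t=16.000: state=(0.239, 1.583)
t=17.000: state=(-0.693, 1.514)
t=18.000: state=(-1.781, 1.350)
t=18.980: state=(-1.911, 1.154)
largest grid value and its neighbours: v(2.000)=1.89887, v(2.020)=1.89887, v(2.040)=1.89880
parabola through these three points peaks at t≈2.010 with v≈1.89888

max v = 1.899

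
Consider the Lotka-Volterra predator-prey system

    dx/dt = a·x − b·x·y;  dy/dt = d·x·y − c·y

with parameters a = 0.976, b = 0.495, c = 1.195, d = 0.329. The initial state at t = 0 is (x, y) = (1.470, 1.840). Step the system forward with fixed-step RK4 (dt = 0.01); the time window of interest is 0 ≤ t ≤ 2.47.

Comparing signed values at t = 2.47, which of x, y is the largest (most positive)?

t=0.000: state=(1.470, 1.840)
step 1 (dt=0.01): k1=(0.096, -1.309), k2=(0.101, -1.304), k3=(0.101, -1.304), k4=(0.105, -1.299); state += dt/6·(k1+2k2+2k3+k4)
t=0.010: state=(1.471, 1.827)
t=0.020: state=(1.472, 1.814)
t=0.030: state=(1.473, 1.801)
continuing one RK4 step at a time; state shown every 10 steps (Δt=0.1):
t=0.100: state=(1.484, 1.714)
t=0.200: state=(1.508, 1.598)
t=0.300: state=(1.540, 1.491)
t=0.400: state=(1.581, 1.392)
t=0.500: state=(1.631, 1.302)
t=0.600: state=(1.689, 1.221)
t=0.700: state=(1.756, 1.146)
t=0.800: state=(1.833, 1.079)
t=0.900: state=(1.919, 1.018)
t=1.000: state=(2.014, 0.964)
t=1.100: state=(2.120, 0.916)
t=1.200: state=(2.236, 0.873)
t=1.300: state=(2.363, 0.835)
t=1.400: state=(2.502, 0.803)
t=1.500: state=(2.653, 0.776)
t=1.600: state=(2.816, 0.753)
t=1.700: state=(2.993, 0.735)
t=1.800: state=(3.183, 0.722)
t=1.900: state=(3.386, 0.714)
t=2.000: state=(3.604, 0.711)
t=2.100: state=(3.836, 0.713)
t=2.200: state=(4.082, 0.720)
t=2.300: state=(4.342, 0.734)
t=2.400: state=(4.614, 0.755)
t=2.470: state=(4.811, 0.774)
compare at T: x=4.811, y=0.774

largest component: x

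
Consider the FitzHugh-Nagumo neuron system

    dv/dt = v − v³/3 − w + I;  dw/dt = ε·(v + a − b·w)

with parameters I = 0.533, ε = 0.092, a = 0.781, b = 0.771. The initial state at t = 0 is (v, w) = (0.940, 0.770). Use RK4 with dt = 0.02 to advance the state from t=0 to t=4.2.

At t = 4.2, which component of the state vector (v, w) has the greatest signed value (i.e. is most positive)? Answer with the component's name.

largest component: w

t=0.000: state=(0.940, 0.770)
step 1 (dt=0.02): k1=(0.426, 0.104), k2=(0.426, 0.104), k3=(0.426, 0.104), k4=(0.425, 0.104); state += dt/6·(k1+2k2+2k3+k4)
t=0.020: state=(0.949, 0.772)
t=0.040: state=(0.957, 0.774)
t=0.060: state=(0.965, 0.776)
continuing one RK4 step at a time; state shown every 10 steps (Δt=0.2):
t=0.200: state=(1.024, 0.791)
t=0.400: state=(1.102, 0.814)
t=0.600: state=(1.173, 0.838)
t=0.800: state=(1.234, 0.862)
t=1.000: state=(1.284, 0.887)
t=1.200: state=(1.324, 0.913)
t=1.400: state=(1.353, 0.939)
t=1.600: state=(1.373, 0.965)
t=1.800: state=(1.385, 0.990)
t=2.000: state=(1.390, 1.016)
t=2.200: state=(1.390, 1.042)
t=2.400: state=(1.385, 1.066)
t=2.600: state=(1.376, 1.091)
t=2.800: state=(1.365, 1.115)
t=3.000: state=(1.351, 1.138)
t=3.200: state=(1.335, 1.161)
t=3.400: state=(1.317, 1.183)
t=3.600: state=(1.297, 1.205)
t=3.800: state=(1.276, 1.225)
t=4.000: state=(1.253, 1.246)
t=4.200: state=(1.230, 1.265)
compare at T: v=1.230, w=1.265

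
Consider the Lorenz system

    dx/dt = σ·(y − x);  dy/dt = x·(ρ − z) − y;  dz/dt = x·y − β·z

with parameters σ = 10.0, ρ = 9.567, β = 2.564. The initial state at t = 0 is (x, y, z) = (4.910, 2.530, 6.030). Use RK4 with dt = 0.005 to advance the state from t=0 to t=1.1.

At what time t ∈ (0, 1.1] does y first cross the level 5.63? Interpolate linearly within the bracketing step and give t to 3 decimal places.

t=0.000: state=(4.910, 2.530, 6.030)
step 1 (dt=0.005): k1=(-23.800, 14.837, -3.039), k2=(-22.834, 14.626, -2.990), k3=(-22.863, 14.634, -2.986), k4=(-21.925, 14.431, -2.939); state += dt/6·(k1+2k2+2k3+k4)
t=0.005: state=(4.796, 2.603, 6.015)
t=0.010: state=(4.691, 2.674, 6.001)
t=0.015: state=(4.594, 2.744, 5.987)
continuing one RK4 step at a time; state shown every 10 steps (Δt=0.05):
t=0.050: state=(4.119, 3.189, 5.903)
t=0.100: state=(3.874, 3.749, 5.839)
t=0.150: state=(3.937, 4.271, 5.869)
t=0.200: state=(4.177, 4.780, 6.025)
t=0.250: state=(4.519, 5.267, 6.326)
t=0.290: state=(4.829, 5.623, 6.679)
next step: t=0.295: state=(4.869, 5.664, 6.730) — y has crossed 5.63
linear interpolation between t=0.290 (5.62286) and t=0.295 (5.66405) → t≈0.291

t = 0.291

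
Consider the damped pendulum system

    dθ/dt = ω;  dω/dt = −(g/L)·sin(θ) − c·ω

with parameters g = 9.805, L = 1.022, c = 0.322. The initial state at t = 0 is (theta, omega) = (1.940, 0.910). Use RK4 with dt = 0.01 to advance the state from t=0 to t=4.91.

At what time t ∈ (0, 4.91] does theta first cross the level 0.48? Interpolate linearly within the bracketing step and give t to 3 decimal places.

t = 0.697

t=0.000: state=(1.940, 0.910)
step 1 (dt=0.01): k1=(0.910, -9.240), k2=(0.864, -9.210), k3=(0.864, -9.211), k4=(0.818, -9.181); state += dt/6·(k1+2k2+2k3+k4)
t=0.010: state=(1.949, 0.818)
t=0.020: state=(1.956, 0.726)
t=0.030: state=(1.963, 0.635)
continuing one RK4 step at a time; state shown every 20 steps (Δt=0.2):
t=0.200: state=(1.943, -0.858)
t=0.400: state=(1.597, -2.606)
t=0.600: state=(0.910, -4.187)
t=0.690: state=(0.512, -4.620)
next step: t=0.700: state=(0.465, -4.650) — theta has crossed 0.48
linear interpolation between t=0.690 (0.51153) and t=0.700 (0.46518) → t≈0.697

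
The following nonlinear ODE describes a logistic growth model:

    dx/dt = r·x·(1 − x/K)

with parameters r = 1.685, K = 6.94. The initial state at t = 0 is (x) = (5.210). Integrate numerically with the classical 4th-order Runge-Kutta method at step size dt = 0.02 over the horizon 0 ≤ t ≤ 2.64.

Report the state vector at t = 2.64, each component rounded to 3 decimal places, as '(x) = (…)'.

t=0.000: state=(5.210)
step 1 (dt=0.02): k1=(2.188), k2=(2.170), k3=(2.170), k4=(2.151); state += dt/6·(k1+2k2+2k3+k4)
t=0.020: state=(5.253)
t=0.040: state=(5.296)
t=0.060: state=(5.338)
continuing one RK4 step at a time; state shown every 5 steps (Δt=0.1):
t=0.100: state=(5.419)
t=0.200: state=(5.610)
t=0.300: state=(5.782)
t=0.400: state=(5.935)
t=0.500: state=(6.072)
t=0.600: state=(6.192)
t=0.700: state=(6.297)
t=0.800: state=(6.389)
t=0.900: state=(6.469)
t=1.000: state=(6.537)
t=1.100: state=(6.597)
t=1.200: state=(6.648)
t=1.300: state=(6.691)
t=1.400: state=(6.729)
t=1.500: state=(6.761)
t=1.600: state=(6.788)
t=1.700: state=(6.811)
t=1.800: state=(6.831)
t=1.900: state=(6.847)
t=2.000: state=(6.862)
t=2.100: state=(6.874)
t=2.200: state=(6.884)
t=2.300: state=(6.893)
t=2.400: state=(6.900)
t=2.500: state=(6.906)
t=2.600: state=(6.911)
t=2.640: state=(6.913)

(x) = (6.913)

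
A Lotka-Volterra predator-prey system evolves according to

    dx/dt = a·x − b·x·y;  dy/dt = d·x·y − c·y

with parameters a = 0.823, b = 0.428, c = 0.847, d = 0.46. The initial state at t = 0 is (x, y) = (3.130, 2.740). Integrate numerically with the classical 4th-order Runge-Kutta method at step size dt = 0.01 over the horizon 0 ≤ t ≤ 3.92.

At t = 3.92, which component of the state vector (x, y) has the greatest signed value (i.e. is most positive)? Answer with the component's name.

t=0.000: state=(3.130, 2.740)
step 1 (dt=0.01): k1=(-1.095, 1.624), k2=(-1.104, 1.622), k3=(-1.104, 1.622), k4=(-1.112, 1.620); state += dt/6·(k1+2k2+2k3+k4)
t=0.010: state=(3.119, 2.756)
t=0.020: state=(3.108, 2.772)
t=0.030: state=(3.096, 2.789)
continuing one RK4 step at a time; state shown every 20 steps (Δt=0.2):
t=0.200: state=(2.879, 3.051)
t=0.400: state=(2.584, 3.312)
t=0.600: state=(2.275, 3.496)
t=0.800: state=(1.979, 3.589)
t=1.000: state=(1.715, 3.589)
t=1.200: state=(1.491, 3.511)
t=1.400: state=(1.309, 3.370)
t=1.600: state=(1.165, 3.187)
t=1.800: state=(1.055, 2.979)
t=2.000: state=(0.973, 2.760)
t=2.200: state=(0.914, 2.541)
t=2.400: state=(0.875, 2.329)
t=2.600: state=(0.853, 2.128)
t=2.800: state=(0.845, 1.942)
t=3.000: state=(0.849, 1.772)
t=3.200: state=(0.866, 1.619)
t=3.400: state=(0.894, 1.482)
t=3.600: state=(0.934, 1.360)
t=3.800: state=(0.984, 1.254)
t=3.920: state=(1.020, 1.197)
compare at T: x=1.020, y=1.197

largest component: y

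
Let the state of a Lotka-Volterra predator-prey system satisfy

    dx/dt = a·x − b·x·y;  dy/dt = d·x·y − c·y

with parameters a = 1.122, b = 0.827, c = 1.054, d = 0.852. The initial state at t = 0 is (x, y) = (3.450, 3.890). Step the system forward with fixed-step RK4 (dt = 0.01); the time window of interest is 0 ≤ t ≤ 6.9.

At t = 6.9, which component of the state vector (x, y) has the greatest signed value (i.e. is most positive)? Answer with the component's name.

t=0.000: state=(3.450, 3.890)
step 1 (dt=0.01): k1=(-7.228, 7.334), k2=(-7.256, 7.282), k3=(-7.255, 7.281), k4=(-7.279, 7.227); state += dt/6·(k1+2k2+2k3+k4)
t=0.010: state=(3.377, 3.963)
t=0.020: state=(3.304, 4.034)
t=0.030: state=(3.231, 4.105)
continuing one RK4 step at a time; state shown every 25 steps (Δt=0.25):
t=0.250: state=(1.752, 5.159)
t=0.500: state=(0.787, 5.123)
t=0.750: state=(0.386, 4.432)
t=1.000: state=(0.222, 3.624)
t=1.250: state=(0.150, 2.894)
t=1.500: state=(0.117, 2.287)
t=1.750: state=(0.101, 1.798)
t=2.000: state=(0.097, 1.411)
t=2.250: state=(0.099, 1.107)
t=2.500: state=(0.107, 0.869)
t=2.750: state=(0.120, 0.684)
t=3.000: state=(0.140, 0.540)
t=3.250: state=(0.168, 0.429)
t=3.500: state=(0.206, 0.343)
t=3.750: state=(0.255, 0.277)
t=4.000: state=(0.321, 0.226)
t=4.250: state=(0.407, 0.188)
t=4.500: state=(0.520, 0.159)
t=4.750: state=(0.668, 0.139)
t=5.000: state=(0.860, 0.125)
t=5.250: state=(1.111, 0.118)
t=5.500: state=(1.435, 0.119)
t=5.750: state=(1.852, 0.130)
t=6.000: state=(2.381, 0.156)
t=6.250: state=(3.036, 0.213)
t=6.500: state=(3.803, 0.339)
t=6.750: state=(4.572, 0.636)
t=6.900: state=(4.899, 0.997)
compare at T: x=4.899, y=0.997

largest component: x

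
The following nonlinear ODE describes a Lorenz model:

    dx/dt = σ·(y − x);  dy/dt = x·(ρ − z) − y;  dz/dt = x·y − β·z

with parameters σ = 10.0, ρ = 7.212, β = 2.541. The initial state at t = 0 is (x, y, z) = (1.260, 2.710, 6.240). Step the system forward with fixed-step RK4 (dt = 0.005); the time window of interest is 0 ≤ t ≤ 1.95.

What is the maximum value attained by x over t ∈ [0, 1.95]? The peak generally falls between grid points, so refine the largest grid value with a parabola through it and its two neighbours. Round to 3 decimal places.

max x = 4.833

t=0.000: state=(1.260, 2.710, 6.240)
step 1 (dt=0.005): k1=(14.500, -1.485, -12.441), k2=(14.100, -1.406, -12.269), k3=(14.112, -1.408, -12.272), k4=(13.724, -1.328, -12.103); state += dt/6·(k1+2k2+2k3+k4)
t=0.005: state=(1.331, 2.703, 6.179)
t=0.010: state=(1.397, 2.697, 6.119)
t=0.015: state=(1.461, 2.691, 6.061)
continuing one RK4 step at a time; state shown every 20 steps (Δt=0.1):
t=0.100: state=(2.163, 2.716, 5.268)
t=0.200: state=(2.598, 2.976, 4.688)
t=0.300: state=(2.989, 3.407, 4.426)
t=0.400: state=(3.445, 3.935, 4.480)
t=0.500: state=(3.952, 4.463, 4.857)
t=0.600: state=(4.429, 4.852, 5.509)
t=0.700: state=(4.755, 4.963, 6.286)
t=0.800: state=(4.824, 4.751, 6.949)
t=0.900: state=(4.627, 4.326, 7.290)
t=1.000: state=(4.268, 3.875, 7.260)
t=1.100: state=(3.888, 3.540, 6.956)
t=1.200: state=(3.597, 3.369, 6.527)
t=1.300: state=(3.439, 3.350, 6.098)
t=1.400: state=(3.416, 3.454, 5.754)
t=1.500: state=(3.506, 3.644, 5.545)
t=1.600: state=(3.679, 3.879, 5.495)
t=1.700: state=(3.893, 4.114, 5.602)
t=1.800: state=(4.103, 4.293, 5.835)
t=1.900: state=(4.259, 4.373, 6.134)
t=1.950: state=(4.304, 4.369, 6.282)
largest grid value and its neighbours: x(0.770)=4.83272, x(0.775)=4.83297, x(0.780)=4.83251
parabola through these three points peaks at t≈0.774 with x≈4.83298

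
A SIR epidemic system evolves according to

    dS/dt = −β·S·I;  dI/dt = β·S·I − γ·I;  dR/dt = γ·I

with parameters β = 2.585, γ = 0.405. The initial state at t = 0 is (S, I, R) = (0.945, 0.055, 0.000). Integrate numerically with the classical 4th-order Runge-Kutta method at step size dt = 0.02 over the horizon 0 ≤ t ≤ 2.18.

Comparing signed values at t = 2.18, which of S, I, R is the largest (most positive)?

t=0.000: state=(0.945, 0.055, 0.000)
step 1 (dt=0.02): k1=(-0.134, 0.112, 0.022), k2=(-0.137, 0.114, 0.023), k3=(-0.137, 0.114, 0.023), k4=(-0.140, 0.116, 0.023); state += dt/6·(k1+2k2+2k3+k4)
t=0.020: state=(0.942, 0.057, 0.000)
t=0.040: state=(0.939, 0.060, 0.001)
t=0.060: state=(0.936, 0.062, 0.001)
continuing one RK4 step at a time; state shown every 5 steps (Δt=0.1):
t=0.100: state=(0.930, 0.067, 0.002)
t=0.200: state=(0.912, 0.082, 0.005)
t=0.300: state=(0.891, 0.099, 0.009)
t=0.400: state=(0.867, 0.120, 0.014)
t=0.500: state=(0.838, 0.144, 0.019)
t=0.600: state=(0.804, 0.170, 0.025)
t=0.700: state=(0.767, 0.201, 0.033)
t=0.800: state=(0.725, 0.234, 0.042)
t=0.900: state=(0.679, 0.269, 0.052)
t=1.000: state=(0.631, 0.306, 0.063)
t=1.100: state=(0.580, 0.344, 0.076)
t=1.200: state=(0.528, 0.381, 0.091)
t=1.300: state=(0.476, 0.416, 0.107)
t=1.400: state=(0.426, 0.449, 0.125)
t=1.500: state=(0.378, 0.479, 0.144)
t=1.600: state=(0.333, 0.504, 0.164)
t=1.700: state=(0.291, 0.524, 0.184)
t=1.800: state=(0.254, 0.540, 0.206)
t=1.900: state=(0.220, 0.552, 0.228)
t=2.000: state=(0.191, 0.559, 0.251)
t=2.100: state=(0.165, 0.562, 0.273)
t=2.180: state=(0.147, 0.561, 0.291)
compare at T: S=0.147, I=0.561, R=0.291

largest component: I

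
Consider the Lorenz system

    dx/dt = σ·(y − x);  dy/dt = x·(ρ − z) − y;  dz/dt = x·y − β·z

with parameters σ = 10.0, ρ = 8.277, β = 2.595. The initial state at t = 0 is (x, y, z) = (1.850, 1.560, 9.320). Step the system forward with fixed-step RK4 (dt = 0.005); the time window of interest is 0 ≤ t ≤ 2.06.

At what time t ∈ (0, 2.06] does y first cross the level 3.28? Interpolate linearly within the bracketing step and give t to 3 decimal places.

t = 0.535

t=0.000: state=(1.850, 1.560, 9.320)
step 1 (dt=0.005): k1=(-2.900, -3.490, -21.299), k2=(-2.915, -3.375, -21.189), k3=(-2.912, -3.376, -21.189), k4=(-2.923, -3.263, -21.078); state += dt/6·(k1+2k2+2k3+k4)
t=0.005: state=(1.835, 1.543, 9.214)
t=0.010: state=(1.821, 1.527, 9.109)
t=0.015: state=(1.806, 1.513, 9.005)
continuing one RK4 step at a time; state shown every 20 steps (Δt=0.1):
t=0.100: state=(1.591, 1.402, 7.408)
t=0.200: state=(1.500, 1.509, 5.908)
t=0.300: state=(1.604, 1.801, 4.781)
t=0.400: state=(1.894, 2.280, 4.001)
t=0.500: state=(2.383, 2.978, 3.582)
t=0.530: state=(2.572, 3.236, 3.536)
next step: t=0.535: state=(2.605, 3.281, 3.532) — y has crossed 3.28
linear interpolation between t=0.530 (3.23596) and t=0.535 (3.28105) → t≈0.535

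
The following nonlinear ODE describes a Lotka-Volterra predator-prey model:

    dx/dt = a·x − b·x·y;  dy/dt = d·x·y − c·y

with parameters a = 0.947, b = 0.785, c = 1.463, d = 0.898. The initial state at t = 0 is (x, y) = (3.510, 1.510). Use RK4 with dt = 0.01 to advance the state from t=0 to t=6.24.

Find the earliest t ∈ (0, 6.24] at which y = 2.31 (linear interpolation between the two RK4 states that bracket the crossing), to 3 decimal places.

t = 0.283

t=0.000: state=(3.510, 1.510)
step 1 (dt=0.01): k1=(-0.837, 2.550), k2=(-0.871, 2.566), k3=(-0.871, 2.566), k4=(-0.905, 2.582); state += dt/6·(k1+2k2+2k3+k4)
t=0.010: state=(3.501, 1.536)
t=0.020: state=(3.492, 1.562)
t=0.030: state=(3.482, 1.588)
continuing one RK4 step at a time; state shown every 25 steps (Δt=0.25):
t=0.250: state=(3.091, 2.214)
t=0.280: state=(3.015, 2.301)
next step: t=0.290: state=(2.989, 2.329) — y has crossed 2.31
linear interpolation between t=0.280 (2.30092) and t=0.290 (2.32947) → t≈0.283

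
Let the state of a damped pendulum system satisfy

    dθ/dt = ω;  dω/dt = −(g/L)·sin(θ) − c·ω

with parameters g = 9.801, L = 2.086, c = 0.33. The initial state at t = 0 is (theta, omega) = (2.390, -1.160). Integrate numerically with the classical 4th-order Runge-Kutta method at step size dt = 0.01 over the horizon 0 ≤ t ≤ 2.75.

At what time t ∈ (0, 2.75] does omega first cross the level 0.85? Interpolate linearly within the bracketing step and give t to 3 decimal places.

t = 1.922

t=0.000: state=(2.390, -1.160)
step 1 (dt=0.01): k1=(-1.160, -2.825), k2=(-1.174, -2.841), k3=(-1.174, -2.841), k4=(-1.188, -2.856); state += dt/6·(k1+2k2+2k3+k4)
t=0.010: state=(2.378, -1.188)
t=0.020: state=(2.366, -1.217)
t=0.030: state=(2.354, -1.246)
continuing one RK4 step at a time; state shown every 10 steps (Δt=0.1):
t=0.100: state=(2.259, -1.458)
t=0.200: state=(2.097, -1.789)
t=0.300: state=(1.900, -2.151)
t=0.400: state=(1.666, -2.531)
t=0.500: state=(1.394, -2.910)
t=0.600: state=(1.086, -3.251)
t=0.700: state=(0.747, -3.511)
t=0.800: state=(0.388, -3.644)
t=0.900: state=(0.023, -3.619)
t=1.000: state=(-0.330, -3.430)
t=1.100: state=(-0.658, -3.099)
t=1.200: state=(-0.947, -2.666)
t=1.300: state=(-1.189, -2.174)
t=1.400: state=(-1.381, -1.660)
t=1.500: state=(-1.521, -1.147)
t=1.600: state=(-1.611, -0.648)
t=1.700: state=(-1.651, -0.166)
t=1.800: state=(-1.645, 0.300)
t=1.900: state=(-1.592, 0.752)
t=1.920: state=(-1.576, 0.841)
next step: t=1.930: state=(-1.567, 0.885) — omega has crossed 0.85
linear interpolation between t=1.920 (0.84058) and t=1.930 (0.88472) → t≈1.922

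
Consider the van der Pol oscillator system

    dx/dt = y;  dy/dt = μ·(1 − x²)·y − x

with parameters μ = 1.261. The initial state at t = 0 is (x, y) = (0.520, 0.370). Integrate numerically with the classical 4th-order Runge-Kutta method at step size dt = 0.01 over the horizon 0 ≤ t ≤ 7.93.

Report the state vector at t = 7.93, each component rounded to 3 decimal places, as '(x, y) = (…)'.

(x, y) = (1.128, -0.953)

t=0.000: state=(0.520, 0.370)
step 1 (dt=0.01): k1=(0.370, -0.180), k2=(0.369, -0.183), k3=(0.369, -0.183), k4=(0.368, -0.187); state += dt/6·(k1+2k2+2k3+k4)
t=0.010: state=(0.524, 0.368)
t=0.020: state=(0.527, 0.366)
t=0.030: state=(0.531, 0.364)
continuing one RK4 step at a time; state shown every 50 steps (Δt=0.5):
t=0.500: state=(0.667, 0.189)
t=1.000: state=(0.684, -0.144)
t=1.500: state=(0.504, -0.596)
t=2.000: state=(0.051, -1.267)
t=2.500: state=(-0.780, -1.948)
t=3.000: state=(-1.572, -0.903)
t=3.500: state=(-1.699, 0.208)
t=4.000: state=(-1.486, 0.597)
t=4.500: state=(-1.111, 0.923)
t=5.000: state=(-0.509, 1.580)
t=5.500: state=(0.589, 2.831)
t=6.000: state=(1.811, 1.328)
t=6.500: state=(1.986, -0.228)
t=7.000: state=(1.783, -0.523)
t=7.500: state=(1.478, -0.702)
t=7.930: state=(1.128, -0.953)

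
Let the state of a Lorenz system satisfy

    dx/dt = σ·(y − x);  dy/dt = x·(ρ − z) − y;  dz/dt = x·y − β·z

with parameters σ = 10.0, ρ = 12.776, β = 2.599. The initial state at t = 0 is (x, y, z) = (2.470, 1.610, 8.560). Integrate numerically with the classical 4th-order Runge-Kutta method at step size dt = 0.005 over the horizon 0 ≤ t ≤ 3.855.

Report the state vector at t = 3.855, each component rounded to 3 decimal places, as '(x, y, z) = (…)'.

t=0.000: state=(2.470, 1.610, 8.560)
step 1 (dt=0.005): k1=(-8.600, 8.804, -18.271), k2=(-8.165, 8.803, -18.133), k3=(-8.176, 8.806, -18.132), k4=(-7.751, 8.807, -17.994); state += dt/6·(k1+2k2+2k3+k4)
t=0.005: state=(2.429, 1.654, 8.469)
t=0.010: state=(2.392, 1.698, 8.380)
t=0.015: state=(2.360, 1.742, 8.292)
continuing one RK4 step at a time; state shown every 40 steps (Δt=0.2):
t=0.200: state=(2.882, 3.815, 6.122)
t=0.400: state=(5.926, 7.918, 7.826)
t=0.600: state=(8.340, 7.820, 15.157)
t=0.800: state=(4.819, 2.985, 14.233)
t=1.000: state=(2.984, 2.885, 9.944)
t=1.200: state=(3.900, 4.856, 7.906)
t=1.400: state=(6.455, 7.785, 10.104)
t=1.600: state=(7.252, 6.421, 14.586)
t=1.800: state=(4.721, 3.637, 13.033)
t=2.000: state=(3.822, 3.964, 10.027)
t=2.200: state=(4.972, 5.889, 9.310)
t=2.400: state=(6.725, 7.242, 11.969)
t=2.600: state=(6.215, 5.339, 13.787)
t=2.800: state=(4.614, 4.140, 11.912)
t=3.000: state=(4.552, 4.918, 10.162)
t=3.200: state=(5.730, 6.399, 10.671)
t=3.400: state=(6.451, 6.348, 12.767)
t=3.600: state=(5.518, 4.910, 12.820)
t=3.800: state=(4.760, 4.685, 11.268)
t=3.855: state=(4.767, 4.863, 10.930)

(x, y, z) = (4.767, 4.863, 10.930)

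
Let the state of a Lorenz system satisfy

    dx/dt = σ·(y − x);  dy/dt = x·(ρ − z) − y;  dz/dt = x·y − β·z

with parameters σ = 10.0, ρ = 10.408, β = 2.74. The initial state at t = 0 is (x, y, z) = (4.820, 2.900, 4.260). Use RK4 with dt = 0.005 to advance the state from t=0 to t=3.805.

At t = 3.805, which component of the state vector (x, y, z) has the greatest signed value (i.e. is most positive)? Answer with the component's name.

largest component: z

t=0.000: state=(4.820, 2.900, 4.260)
step 1 (dt=0.005): k1=(-19.200, 26.733, 2.306), k2=(-18.052, 26.344, 2.470), k3=(-18.090, 26.361, 2.472), k4=(-16.977, 25.987, 2.633); state += dt/6·(k1+2k2+2k3+k4)
t=0.005: state=(4.730, 3.032, 4.272)
t=0.010: state=(4.650, 3.160, 4.286)
t=0.015: state=(4.580, 3.285, 4.302)
continuing one RK4 step at a time; state shown every 40 steps (Δt=0.2):
t=0.200: state=(5.564, 6.936, 6.340)
t=0.400: state=(7.340, 7.141, 11.664)
t=0.600: state=(5.047, 3.627, 11.785)
t=0.800: state=(3.327, 3.060, 8.692)
t=1.000: state=(3.682, 4.233, 6.909)
t=1.200: state=(5.248, 6.139, 7.671)
t=1.400: state=(6.374, 6.379, 10.493)
t=1.600: state=(5.315, 4.517, 10.994)
t=1.800: state=(4.161, 3.908, 9.218)
t=2.000: state=(4.299, 4.642, 8.027)
t=2.200: state=(5.247, 5.748, 8.541)
t=2.400: state=(5.809, 5.779, 10.067)
t=2.600: state=(5.220, 4.788, 10.312)
t=2.800: state=(4.570, 4.421, 9.305)
t=3.000: state=(4.667, 4.883, 8.630)
t=3.200: state=(5.223, 5.493, 8.998)
t=3.400: state=(5.484, 5.441, 9.820)
t=3.600: state=(5.139, 4.902, 9.902)
t=3.800: state=(4.789, 4.714, 9.325)
t=3.805: state=(4.785, 4.716, 9.310)
compare at T: x=4.785, y=4.716, z=9.310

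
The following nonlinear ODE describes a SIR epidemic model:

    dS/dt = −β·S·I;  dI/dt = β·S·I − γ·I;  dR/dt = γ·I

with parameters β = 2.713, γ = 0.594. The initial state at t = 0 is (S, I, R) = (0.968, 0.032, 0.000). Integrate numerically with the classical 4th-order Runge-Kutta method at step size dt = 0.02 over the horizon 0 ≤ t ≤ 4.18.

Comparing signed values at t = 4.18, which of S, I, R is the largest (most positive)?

largest component: R

t=0.000: state=(0.968, 0.032, 0.000)
step 1 (dt=0.02): k1=(-0.084, 0.065, 0.019), k2=(-0.086, 0.066, 0.019), k3=(-0.086, 0.066, 0.019), k4=(-0.087, 0.068, 0.020); state += dt/6·(k1+2k2+2k3+k4)
t=0.020: state=(0.966, 0.033, 0.000)
t=0.040: state=(0.965, 0.035, 0.001)
t=0.060: state=(0.963, 0.036, 0.001)
continuing one RK4 step at a time; state shown every 10 steps (Δt=0.2):
t=0.200: state=(0.948, 0.048, 0.005)
t=0.400: state=(0.918, 0.070, 0.012)
t=0.600: state=(0.876, 0.102, 0.022)
t=0.800: state=(0.820, 0.143, 0.036)
t=1.000: state=(0.749, 0.195, 0.056)
t=1.200: state=(0.663, 0.254, 0.083)
t=1.400: state=(0.568, 0.315, 0.117)
t=1.600: state=(0.471, 0.371, 0.158)
t=1.800: state=(0.381, 0.415, 0.204)
t=2.000: state=(0.301, 0.443, 0.256)
t=2.200: state=(0.236, 0.455, 0.309)
t=2.400: state=(0.184, 0.453, 0.363)
t=2.600: state=(0.145, 0.439, 0.416)
t=2.800: state=(0.115, 0.418, 0.467)
t=3.000: state=(0.092, 0.393, 0.515)
t=3.200: state=(0.075, 0.365, 0.560)
t=3.400: state=(0.062, 0.336, 0.602)
t=3.600: state=(0.052, 0.308, 0.640)
t=3.800: state=(0.044, 0.281, 0.675)
t=4.000: state=(0.038, 0.255, 0.707)
t=4.180: state=(0.034, 0.233, 0.733)
compare at T: S=0.034, I=0.233, R=0.733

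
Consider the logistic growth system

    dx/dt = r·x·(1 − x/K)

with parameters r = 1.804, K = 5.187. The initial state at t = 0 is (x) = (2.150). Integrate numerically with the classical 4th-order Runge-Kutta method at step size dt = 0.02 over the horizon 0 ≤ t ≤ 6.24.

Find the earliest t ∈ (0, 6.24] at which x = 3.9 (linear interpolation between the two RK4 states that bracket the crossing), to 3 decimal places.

t = 0.806

t=0.000: state=(2.150)
step 1 (dt=0.02): k1=(2.271), k2=(2.278), k3=(2.278), k4=(2.284); state += dt/6·(k1+2k2+2k3+k4)
t=0.020: state=(2.196)
t=0.040: state=(2.241)
t=0.060: state=(2.287)
continuing one RK4 step at a time; state shown every 25 steps (Δt=0.5):
t=0.500: state=(3.297)
t=0.800: state=(3.889)
next step: t=0.820: state=(3.924) — x has crossed 3.9
linear interpolation between t=0.800 (3.88946) and t=0.820 (3.92424) → t≈0.806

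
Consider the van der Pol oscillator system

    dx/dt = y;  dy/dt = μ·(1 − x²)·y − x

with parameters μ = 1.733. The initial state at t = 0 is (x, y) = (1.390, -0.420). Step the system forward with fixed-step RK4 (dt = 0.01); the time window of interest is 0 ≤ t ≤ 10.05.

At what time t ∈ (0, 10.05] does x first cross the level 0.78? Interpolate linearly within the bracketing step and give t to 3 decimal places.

t=0.000: state=(1.390, -0.420)
step 1 (dt=0.01): k1=(-0.420, -0.712), k2=(-0.424, -0.708), k3=(-0.424, -0.708), k4=(-0.427, -0.705); state += dt/6·(k1+2k2+2k3+k4)
t=0.010: state=(1.386, -0.427)
t=0.020: state=(1.381, -0.434)
t=0.030: state=(1.377, -0.441)
continuing one RK4 step at a time; state shown every 50 steps (Δt=0.5):
t=0.500: state=(1.096, -0.767)
t=0.830: state=(0.788, -1.137)
next step: t=0.840: state=(0.776, -1.153) — x has crossed 0.78
linear interpolation between t=0.830 (0.78782) and t=0.840 (0.77637) → t≈0.837

t = 0.837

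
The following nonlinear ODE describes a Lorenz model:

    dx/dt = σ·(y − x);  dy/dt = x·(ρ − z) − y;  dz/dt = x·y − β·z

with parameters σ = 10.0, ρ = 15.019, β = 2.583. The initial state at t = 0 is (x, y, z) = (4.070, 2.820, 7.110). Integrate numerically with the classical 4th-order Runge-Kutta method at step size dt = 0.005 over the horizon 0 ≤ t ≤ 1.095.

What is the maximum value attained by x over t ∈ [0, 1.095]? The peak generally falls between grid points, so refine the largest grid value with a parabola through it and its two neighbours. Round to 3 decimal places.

max x = 9.516

t=0.000: state=(4.070, 2.820, 7.110)
step 1 (dt=0.005): k1=(-12.500, 29.370, -6.888), k2=(-11.453, 29.119, -6.635), k3=(-11.486, 29.137, -6.631), k4=(-10.469, 28.903, -6.379); state += dt/6·(k1+2k2+2k3+k4)
t=0.005: state=(4.013, 2.966, 7.077)
t=0.010: state=(3.965, 3.109, 7.046)
t=0.015: state=(3.927, 3.251, 7.018)
continuing one RK4 step at a time; state shown every 10 steps (Δt=0.05):
t=0.050: state=(3.879, 4.214, 6.896)
t=0.100: state=(4.305, 5.610, 6.999)
t=0.150: state=(5.136, 7.117, 7.561)
t=0.200: state=(6.250, 8.679, 8.764)
t=0.250: state=(7.507, 10.031, 10.747)
t=0.300: state=(8.675, 10.702, 13.432)
t=0.350: state=(9.413, 10.224, 16.314)
t=0.400: state=(9.410, 8.565, 18.543)
t=0.450: state=(8.607, 6.334, 19.464)
t=0.500: state=(7.269, 4.337, 19.081)
t=0.550: state=(5.808, 3.004, 17.876)
t=0.600: state=(4.541, 2.324, 16.342)
t=0.650: state=(3.610, 2.100, 14.776)
t=0.700: state=(3.020, 2.153, 13.310)
t=0.750: state=(2.722, 2.378, 11.999)
t=0.800: state=(2.658, 2.732, 10.864)
t=0.850: state=(2.785, 3.213, 9.925)
t=0.900: state=(3.081, 3.837, 9.206)
t=0.950: state=(3.541, 4.627, 8.746)
t=1.000: state=(4.169, 5.596, 8.611)
t=1.050: state=(4.967, 6.724, 8.890)
t=1.095: state=(5.814, 7.805, 9.583)
largest grid value and its neighbours: x(0.370)=9.51150, x(0.375)=9.51576, x(0.380)=9.51158
parabola through these three points peaks at t≈0.375 with x≈9.51576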